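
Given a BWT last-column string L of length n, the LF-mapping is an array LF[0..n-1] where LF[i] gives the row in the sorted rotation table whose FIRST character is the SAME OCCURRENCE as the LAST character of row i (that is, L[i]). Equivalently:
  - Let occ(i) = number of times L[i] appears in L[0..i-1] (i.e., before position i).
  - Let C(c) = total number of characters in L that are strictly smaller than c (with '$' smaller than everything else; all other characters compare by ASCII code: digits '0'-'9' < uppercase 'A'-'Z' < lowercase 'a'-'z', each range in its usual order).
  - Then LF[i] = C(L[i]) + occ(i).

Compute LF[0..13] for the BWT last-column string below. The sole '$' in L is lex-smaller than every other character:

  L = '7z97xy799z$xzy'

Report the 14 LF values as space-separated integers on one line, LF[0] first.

Char counts: '$':1, '7':3, '9':3, 'x':2, 'y':2, 'z':3
C (first-col start): C('$')=0, C('7')=1, C('9')=4, C('x')=7, C('y')=9, C('z')=11
L[0]='7': occ=0, LF[0]=C('7')+0=1+0=1
L[1]='z': occ=0, LF[1]=C('z')+0=11+0=11
L[2]='9': occ=0, LF[2]=C('9')+0=4+0=4
L[3]='7': occ=1, LF[3]=C('7')+1=1+1=2
L[4]='x': occ=0, LF[4]=C('x')+0=7+0=7
L[5]='y': occ=0, LF[5]=C('y')+0=9+0=9
L[6]='7': occ=2, LF[6]=C('7')+2=1+2=3
L[7]='9': occ=1, LF[7]=C('9')+1=4+1=5
L[8]='9': occ=2, LF[8]=C('9')+2=4+2=6
L[9]='z': occ=1, LF[9]=C('z')+1=11+1=12
L[10]='$': occ=0, LF[10]=C('$')+0=0+0=0
L[11]='x': occ=1, LF[11]=C('x')+1=7+1=8
L[12]='z': occ=2, LF[12]=C('z')+2=11+2=13
L[13]='y': occ=1, LF[13]=C('y')+1=9+1=10

Answer: 1 11 4 2 7 9 3 5 6 12 0 8 13 10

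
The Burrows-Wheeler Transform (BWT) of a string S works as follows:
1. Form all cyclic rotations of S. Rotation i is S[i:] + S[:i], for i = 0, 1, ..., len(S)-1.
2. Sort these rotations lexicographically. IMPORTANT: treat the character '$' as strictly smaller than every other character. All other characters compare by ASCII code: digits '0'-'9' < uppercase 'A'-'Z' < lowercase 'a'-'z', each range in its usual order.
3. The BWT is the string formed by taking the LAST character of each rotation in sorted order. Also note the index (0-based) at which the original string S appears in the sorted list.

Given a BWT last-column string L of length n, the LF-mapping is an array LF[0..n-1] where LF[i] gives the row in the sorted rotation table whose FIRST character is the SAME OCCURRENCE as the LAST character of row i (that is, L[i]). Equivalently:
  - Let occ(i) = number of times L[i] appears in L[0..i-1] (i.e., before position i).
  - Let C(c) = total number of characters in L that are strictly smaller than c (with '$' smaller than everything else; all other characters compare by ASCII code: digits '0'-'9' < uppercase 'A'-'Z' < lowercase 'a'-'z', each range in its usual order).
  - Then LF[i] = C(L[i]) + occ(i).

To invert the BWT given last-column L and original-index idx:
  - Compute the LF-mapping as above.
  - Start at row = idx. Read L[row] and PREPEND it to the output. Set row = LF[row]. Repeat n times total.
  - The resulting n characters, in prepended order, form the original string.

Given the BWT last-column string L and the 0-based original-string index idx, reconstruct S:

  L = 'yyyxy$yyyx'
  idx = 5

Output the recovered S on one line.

Answer: yxyyyyyxy$

Derivation:
LF mapping: 3 4 5 1 6 0 7 8 9 2
Walk LF starting at row 5, prepending L[row]:
  step 1: row=5, L[5]='$', prepend. Next row=LF[5]=0
  step 2: row=0, L[0]='y', prepend. Next row=LF[0]=3
  step 3: row=3, L[3]='x', prepend. Next row=LF[3]=1
  step 4: row=1, L[1]='y', prepend. Next row=LF[1]=4
  step 5: row=4, L[4]='y', prepend. Next row=LF[4]=6
  step 6: row=6, L[6]='y', prepend. Next row=LF[6]=7
  step 7: row=7, L[7]='y', prepend. Next row=LF[7]=8
  step 8: row=8, L[8]='y', prepend. Next row=LF[8]=9
  step 9: row=9, L[9]='x', prepend. Next row=LF[9]=2
  step 10: row=2, L[2]='y', prepend. Next row=LF[2]=5
Reversed output: yxyyyyyxy$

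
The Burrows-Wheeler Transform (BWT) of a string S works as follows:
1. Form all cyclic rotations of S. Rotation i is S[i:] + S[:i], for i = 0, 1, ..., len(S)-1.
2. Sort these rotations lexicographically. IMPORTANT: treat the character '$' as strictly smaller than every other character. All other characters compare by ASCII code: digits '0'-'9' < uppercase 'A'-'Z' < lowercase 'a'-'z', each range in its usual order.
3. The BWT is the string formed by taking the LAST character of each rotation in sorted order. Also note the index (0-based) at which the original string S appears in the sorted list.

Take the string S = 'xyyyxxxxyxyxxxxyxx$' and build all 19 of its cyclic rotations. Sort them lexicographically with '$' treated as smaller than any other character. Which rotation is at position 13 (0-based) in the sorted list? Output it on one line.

All 19 rotations (rotation i = S[i:]+S[:i]):
  rot[0] = xyyyxxxxyxyxxxxyxx$
  rot[1] = yyyxxxxyxyxxxxyxx$x
  rot[2] = yyxxxxyxyxxxxyxx$xy
  rot[3] = yxxxxyxyxxxxyxx$xyy
  rot[4] = xxxxyxyxxxxyxx$xyyy
  rot[5] = xxxyxyxxxxyxx$xyyyx
  rot[6] = xxyxyxxxxyxx$xyyyxx
  rot[7] = xyxyxxxxyxx$xyyyxxx
  rot[8] = yxyxxxxyxx$xyyyxxxx
  rot[9] = xyxxxxyxx$xyyyxxxxy
  rot[10] = yxxxxyxx$xyyyxxxxyx
  rot[11] = xxxxyxx$xyyyxxxxyxy
  rot[12] = xxxyxx$xyyyxxxxyxyx
  rot[13] = xxyxx$xyyyxxxxyxyxx
  rot[14] = xyxx$xyyyxxxxyxyxxx
  rot[15] = yxx$xyyyxxxxyxyxxxx
  rot[16] = xx$xyyyxxxxyxyxxxxy
  rot[17] = x$xyyyxxxxyxyxxxxyx
  rot[18] = $xyyyxxxxyxyxxxxyxx
Sorted (with $ < everything):
  sorted[0] = $xyyyxxxxyxyxxxxyxx
  sorted[1] = x$xyyyxxxxyxyxxxxyx
  sorted[2] = xx$xyyyxxxxyxyxxxxy
  sorted[3] = xxxxyxx$xyyyxxxxyxy
  sorted[4] = xxxxyxyxxxxyxx$xyyy
  sorted[5] = xxxyxx$xyyyxxxxyxyx
  sorted[6] = xxxyxyxxxxyxx$xyyyx
  sorted[7] = xxyxx$xyyyxxxxyxyxx
  sorted[8] = xxyxyxxxxyxx$xyyyxx
  sorted[9] = xyxx$xyyyxxxxyxyxxx
  sorted[10] = xyxxxxyxx$xyyyxxxxy
  sorted[11] = xyxyxxxxyxx$xyyyxxx
  sorted[12] = xyyyxxxxyxyxxxxyxx$
  sorted[13] = yxx$xyyyxxxxyxyxxxx
  sorted[14] = yxxxxyxx$xyyyxxxxyx
  sorted[15] = yxxxxyxyxxxxyxx$xyy
  sorted[16] = yxyxxxxyxx$xyyyxxxx
  sorted[17] = yyxxxxyxyxxxxyxx$xy
  sorted[18] = yyyxxxxyxyxxxxyxx$x
sorted[13] = yxx$xyyyxxxxyxyxxxx

Answer: yxx$xyyyxxxxyxyxxxx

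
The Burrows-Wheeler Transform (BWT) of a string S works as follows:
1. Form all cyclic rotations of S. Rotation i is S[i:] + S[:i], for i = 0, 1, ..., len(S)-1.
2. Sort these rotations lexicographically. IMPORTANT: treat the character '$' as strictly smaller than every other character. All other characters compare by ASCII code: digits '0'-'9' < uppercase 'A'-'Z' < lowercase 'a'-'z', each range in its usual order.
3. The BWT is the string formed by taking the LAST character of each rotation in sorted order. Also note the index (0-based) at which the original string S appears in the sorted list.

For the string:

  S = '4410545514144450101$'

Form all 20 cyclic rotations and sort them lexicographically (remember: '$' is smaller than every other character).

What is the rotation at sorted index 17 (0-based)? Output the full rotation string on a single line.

Answer: 514144450101$4410545

Derivation:
All 20 rotations (rotation i = S[i:]+S[:i]):
  rot[0] = 4410545514144450101$
  rot[1] = 410545514144450101$4
  rot[2] = 10545514144450101$44
  rot[3] = 0545514144450101$441
  rot[4] = 545514144450101$4410
  rot[5] = 45514144450101$44105
  rot[6] = 5514144450101$441054
  rot[7] = 514144450101$4410545
  rot[8] = 14144450101$44105455
  rot[9] = 4144450101$441054551
  rot[10] = 144450101$4410545514
  rot[11] = 44450101$44105455141
  rot[12] = 4450101$441054551414
  rot[13] = 450101$4410545514144
  rot[14] = 50101$44105455141444
  rot[15] = 0101$441054551414445
  rot[16] = 101$4410545514144450
  rot[17] = 01$44105455141444501
  rot[18] = 1$441054551414445010
  rot[19] = $4410545514144450101
Sorted (with $ < everything):
  sorted[0] = $4410545514144450101
  sorted[1] = 01$44105455141444501
  sorted[2] = 0101$441054551414445
  sorted[3] = 0545514144450101$441
  sorted[4] = 1$441054551414445010
  sorted[5] = 101$4410545514144450
  sorted[6] = 10545514144450101$44
  sorted[7] = 14144450101$44105455
  sorted[8] = 144450101$4410545514
  sorted[9] = 410545514144450101$4
  sorted[10] = 4144450101$441054551
  sorted[11] = 4410545514144450101$
  sorted[12] = 44450101$44105455141
  sorted[13] = 4450101$441054551414
  sorted[14] = 450101$4410545514144
  sorted[15] = 45514144450101$44105
  sorted[16] = 50101$44105455141444
  sorted[17] = 514144450101$4410545
  sorted[18] = 545514144450101$4410
  sorted[19] = 5514144450101$441054
sorted[17] = 514144450101$4410545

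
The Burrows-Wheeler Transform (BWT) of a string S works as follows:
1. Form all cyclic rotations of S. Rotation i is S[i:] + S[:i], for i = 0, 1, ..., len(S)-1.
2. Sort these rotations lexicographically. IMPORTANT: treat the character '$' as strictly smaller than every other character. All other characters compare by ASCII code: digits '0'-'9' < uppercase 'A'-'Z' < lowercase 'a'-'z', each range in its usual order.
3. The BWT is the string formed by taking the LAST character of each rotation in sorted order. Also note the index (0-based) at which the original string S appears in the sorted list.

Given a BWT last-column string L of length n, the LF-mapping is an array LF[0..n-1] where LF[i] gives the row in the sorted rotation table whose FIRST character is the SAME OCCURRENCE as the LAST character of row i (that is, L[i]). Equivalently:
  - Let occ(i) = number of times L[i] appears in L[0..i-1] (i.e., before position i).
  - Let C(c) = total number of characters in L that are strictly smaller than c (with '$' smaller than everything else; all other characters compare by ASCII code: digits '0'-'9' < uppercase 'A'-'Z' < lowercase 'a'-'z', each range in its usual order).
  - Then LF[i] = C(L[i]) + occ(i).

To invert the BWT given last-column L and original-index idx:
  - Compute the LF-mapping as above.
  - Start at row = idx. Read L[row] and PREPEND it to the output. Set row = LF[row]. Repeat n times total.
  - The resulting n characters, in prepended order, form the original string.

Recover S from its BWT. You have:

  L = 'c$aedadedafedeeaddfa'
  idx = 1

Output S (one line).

LF mapping: 6 0 1 13 7 2 8 14 9 3 18 15 10 16 17 4 11 12 19 5
Walk LF starting at row 1, prepending L[row]:
  step 1: row=1, L[1]='$', prepend. Next row=LF[1]=0
  step 2: row=0, L[0]='c', prepend. Next row=LF[0]=6
  step 3: row=6, L[6]='d', prepend. Next row=LF[6]=8
  step 4: row=8, L[8]='d', prepend. Next row=LF[8]=9
  step 5: row=9, L[9]='a', prepend. Next row=LF[9]=3
  step 6: row=3, L[3]='e', prepend. Next row=LF[3]=13
  step 7: row=13, L[13]='e', prepend. Next row=LF[13]=16
  step 8: row=16, L[16]='d', prepend. Next row=LF[16]=11
  step 9: row=11, L[11]='e', prepend. Next row=LF[11]=15
  step 10: row=15, L[15]='a', prepend. Next row=LF[15]=4
  step 11: row=4, L[4]='d', prepend. Next row=LF[4]=7
  step 12: row=7, L[7]='e', prepend. Next row=LF[7]=14
  step 13: row=14, L[14]='e', prepend. Next row=LF[14]=17
  step 14: row=17, L[17]='d', prepend. Next row=LF[17]=12
  step 15: row=12, L[12]='d', prepend. Next row=LF[12]=10
  step 16: row=10, L[10]='f', prepend. Next row=LF[10]=18
  step 17: row=18, L[18]='f', prepend. Next row=LF[18]=19
  step 18: row=19, L[19]='a', prepend. Next row=LF[19]=5
  step 19: row=5, L[5]='a', prepend. Next row=LF[5]=2
  step 20: row=2, L[2]='a', prepend. Next row=LF[2]=1
Reversed output: aaaffddeedaedeeaddc$

Answer: aaaffddeedaedeeaddc$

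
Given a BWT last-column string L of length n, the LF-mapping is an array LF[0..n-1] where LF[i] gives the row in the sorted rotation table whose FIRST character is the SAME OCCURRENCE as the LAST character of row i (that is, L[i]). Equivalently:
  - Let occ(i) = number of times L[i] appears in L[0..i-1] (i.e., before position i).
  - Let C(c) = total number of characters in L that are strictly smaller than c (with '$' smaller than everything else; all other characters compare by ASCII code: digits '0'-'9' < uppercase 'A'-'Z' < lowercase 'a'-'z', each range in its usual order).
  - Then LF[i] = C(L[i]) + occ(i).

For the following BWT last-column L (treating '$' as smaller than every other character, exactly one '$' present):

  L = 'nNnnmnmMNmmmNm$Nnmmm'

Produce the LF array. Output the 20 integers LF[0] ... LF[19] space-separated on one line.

Char counts: '$':1, 'M':1, 'N':4, 'm':9, 'n':5
C (first-col start): C('$')=0, C('M')=1, C('N')=2, C('m')=6, C('n')=15
L[0]='n': occ=0, LF[0]=C('n')+0=15+0=15
L[1]='N': occ=0, LF[1]=C('N')+0=2+0=2
L[2]='n': occ=1, LF[2]=C('n')+1=15+1=16
L[3]='n': occ=2, LF[3]=C('n')+2=15+2=17
L[4]='m': occ=0, LF[4]=C('m')+0=6+0=6
L[5]='n': occ=3, LF[5]=C('n')+3=15+3=18
L[6]='m': occ=1, LF[6]=C('m')+1=6+1=7
L[7]='M': occ=0, LF[7]=C('M')+0=1+0=1
L[8]='N': occ=1, LF[8]=C('N')+1=2+1=3
L[9]='m': occ=2, LF[9]=C('m')+2=6+2=8
L[10]='m': occ=3, LF[10]=C('m')+3=6+3=9
L[11]='m': occ=4, LF[11]=C('m')+4=6+4=10
L[12]='N': occ=2, LF[12]=C('N')+2=2+2=4
L[13]='m': occ=5, LF[13]=C('m')+5=6+5=11
L[14]='$': occ=0, LF[14]=C('$')+0=0+0=0
L[15]='N': occ=3, LF[15]=C('N')+3=2+3=5
L[16]='n': occ=4, LF[16]=C('n')+4=15+4=19
L[17]='m': occ=6, LF[17]=C('m')+6=6+6=12
L[18]='m': occ=7, LF[18]=C('m')+7=6+7=13
L[19]='m': occ=8, LF[19]=C('m')+8=6+8=14

Answer: 15 2 16 17 6 18 7 1 3 8 9 10 4 11 0 5 19 12 13 14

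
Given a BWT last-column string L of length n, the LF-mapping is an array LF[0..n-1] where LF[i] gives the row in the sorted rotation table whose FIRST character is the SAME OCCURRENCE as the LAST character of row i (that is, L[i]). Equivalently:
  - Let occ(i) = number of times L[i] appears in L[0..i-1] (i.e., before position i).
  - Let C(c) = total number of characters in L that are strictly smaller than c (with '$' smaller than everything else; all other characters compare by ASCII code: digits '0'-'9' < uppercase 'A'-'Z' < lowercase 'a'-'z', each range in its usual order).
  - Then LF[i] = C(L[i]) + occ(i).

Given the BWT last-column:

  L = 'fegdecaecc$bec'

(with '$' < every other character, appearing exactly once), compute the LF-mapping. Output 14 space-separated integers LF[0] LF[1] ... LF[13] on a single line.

Answer: 12 8 13 7 9 3 1 10 4 5 0 2 11 6

Derivation:
Char counts: '$':1, 'a':1, 'b':1, 'c':4, 'd':1, 'e':4, 'f':1, 'g':1
C (first-col start): C('$')=0, C('a')=1, C('b')=2, C('c')=3, C('d')=7, C('e')=8, C('f')=12, C('g')=13
L[0]='f': occ=0, LF[0]=C('f')+0=12+0=12
L[1]='e': occ=0, LF[1]=C('e')+0=8+0=8
L[2]='g': occ=0, LF[2]=C('g')+0=13+0=13
L[3]='d': occ=0, LF[3]=C('d')+0=7+0=7
L[4]='e': occ=1, LF[4]=C('e')+1=8+1=9
L[5]='c': occ=0, LF[5]=C('c')+0=3+0=3
L[6]='a': occ=0, LF[6]=C('a')+0=1+0=1
L[7]='e': occ=2, LF[7]=C('e')+2=8+2=10
L[8]='c': occ=1, LF[8]=C('c')+1=3+1=4
L[9]='c': occ=2, LF[9]=C('c')+2=3+2=5
L[10]='$': occ=0, LF[10]=C('$')+0=0+0=0
L[11]='b': occ=0, LF[11]=C('b')+0=2+0=2
L[12]='e': occ=3, LF[12]=C('e')+3=8+3=11
L[13]='c': occ=3, LF[13]=C('c')+3=3+3=6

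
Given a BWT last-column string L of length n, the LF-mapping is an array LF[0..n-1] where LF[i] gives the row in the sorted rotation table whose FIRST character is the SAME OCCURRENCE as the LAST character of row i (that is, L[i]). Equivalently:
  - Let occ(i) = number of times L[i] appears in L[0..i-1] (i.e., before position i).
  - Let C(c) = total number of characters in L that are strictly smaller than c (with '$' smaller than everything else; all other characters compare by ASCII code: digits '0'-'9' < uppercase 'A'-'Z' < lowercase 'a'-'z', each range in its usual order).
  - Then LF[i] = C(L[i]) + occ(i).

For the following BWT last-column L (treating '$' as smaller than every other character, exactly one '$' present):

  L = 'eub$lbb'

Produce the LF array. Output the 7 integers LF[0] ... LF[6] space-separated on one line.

Char counts: '$':1, 'b':3, 'e':1, 'l':1, 'u':1
C (first-col start): C('$')=0, C('b')=1, C('e')=4, C('l')=5, C('u')=6
L[0]='e': occ=0, LF[0]=C('e')+0=4+0=4
L[1]='u': occ=0, LF[1]=C('u')+0=6+0=6
L[2]='b': occ=0, LF[2]=C('b')+0=1+0=1
L[3]='$': occ=0, LF[3]=C('$')+0=0+0=0
L[4]='l': occ=0, LF[4]=C('l')+0=5+0=5
L[5]='b': occ=1, LF[5]=C('b')+1=1+1=2
L[6]='b': occ=2, LF[6]=C('b')+2=1+2=3

Answer: 4 6 1 0 5 2 3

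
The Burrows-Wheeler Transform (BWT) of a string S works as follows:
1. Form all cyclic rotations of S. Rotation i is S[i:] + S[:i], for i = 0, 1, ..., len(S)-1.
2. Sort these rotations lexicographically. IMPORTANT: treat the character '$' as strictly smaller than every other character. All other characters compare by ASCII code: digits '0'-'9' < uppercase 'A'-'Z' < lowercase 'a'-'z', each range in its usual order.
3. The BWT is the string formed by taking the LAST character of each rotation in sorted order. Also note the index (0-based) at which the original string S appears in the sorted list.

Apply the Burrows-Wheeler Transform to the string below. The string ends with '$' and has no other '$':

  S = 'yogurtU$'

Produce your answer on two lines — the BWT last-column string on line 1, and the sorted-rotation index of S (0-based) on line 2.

Answer: Utoyurg$
7

Derivation:
All 8 rotations (rotation i = S[i:]+S[:i]):
  rot[0] = yogurtU$
  rot[1] = ogurtU$y
  rot[2] = gurtU$yo
  rot[3] = urtU$yog
  rot[4] = rtU$yogu
  rot[5] = tU$yogur
  rot[6] = U$yogurt
  rot[7] = $yogurtU
Sorted (with $ < everything):
  sorted[0] = $yogurtU  (last char: 'U')
  sorted[1] = U$yogurt  (last char: 't')
  sorted[2] = gurtU$yo  (last char: 'o')
  sorted[3] = ogurtU$y  (last char: 'y')
  sorted[4] = rtU$yogu  (last char: 'u')
  sorted[5] = tU$yogur  (last char: 'r')
  sorted[6] = urtU$yog  (last char: 'g')
  sorted[7] = yogurtU$  (last char: '$')
Last column: Utoyurg$
Original string S is at sorted index 7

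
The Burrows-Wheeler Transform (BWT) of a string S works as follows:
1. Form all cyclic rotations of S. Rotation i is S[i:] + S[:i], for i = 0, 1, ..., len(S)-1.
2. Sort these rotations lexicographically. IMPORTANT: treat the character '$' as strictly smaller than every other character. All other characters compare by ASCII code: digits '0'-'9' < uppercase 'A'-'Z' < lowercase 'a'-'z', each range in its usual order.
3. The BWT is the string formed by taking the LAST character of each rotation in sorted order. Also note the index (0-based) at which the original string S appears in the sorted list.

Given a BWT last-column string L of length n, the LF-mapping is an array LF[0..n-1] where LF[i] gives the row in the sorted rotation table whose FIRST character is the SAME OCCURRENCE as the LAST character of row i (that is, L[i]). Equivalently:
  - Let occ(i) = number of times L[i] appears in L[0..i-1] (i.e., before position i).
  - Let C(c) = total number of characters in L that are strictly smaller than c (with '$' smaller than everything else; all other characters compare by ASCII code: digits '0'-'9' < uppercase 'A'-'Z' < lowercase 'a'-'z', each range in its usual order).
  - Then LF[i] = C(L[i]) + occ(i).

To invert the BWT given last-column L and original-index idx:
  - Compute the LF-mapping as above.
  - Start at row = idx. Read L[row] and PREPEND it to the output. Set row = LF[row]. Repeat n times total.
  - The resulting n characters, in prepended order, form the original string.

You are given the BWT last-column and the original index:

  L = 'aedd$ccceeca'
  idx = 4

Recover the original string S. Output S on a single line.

Answer: ccedccdaeea$

Derivation:
LF mapping: 1 9 7 8 0 3 4 5 10 11 6 2
Walk LF starting at row 4, prepending L[row]:
  step 1: row=4, L[4]='$', prepend. Next row=LF[4]=0
  step 2: row=0, L[0]='a', prepend. Next row=LF[0]=1
  step 3: row=1, L[1]='e', prepend. Next row=LF[1]=9
  step 4: row=9, L[9]='e', prepend. Next row=LF[9]=11
  step 5: row=11, L[11]='a', prepend. Next row=LF[11]=2
  step 6: row=2, L[2]='d', prepend. Next row=LF[2]=7
  step 7: row=7, L[7]='c', prepend. Next row=LF[7]=5
  step 8: row=5, L[5]='c', prepend. Next row=LF[5]=3
  step 9: row=3, L[3]='d', prepend. Next row=LF[3]=8
  step 10: row=8, L[8]='e', prepend. Next row=LF[8]=10
  step 11: row=10, L[10]='c', prepend. Next row=LF[10]=6
  step 12: row=6, L[6]='c', prepend. Next row=LF[6]=4
Reversed output: ccedccdaeea$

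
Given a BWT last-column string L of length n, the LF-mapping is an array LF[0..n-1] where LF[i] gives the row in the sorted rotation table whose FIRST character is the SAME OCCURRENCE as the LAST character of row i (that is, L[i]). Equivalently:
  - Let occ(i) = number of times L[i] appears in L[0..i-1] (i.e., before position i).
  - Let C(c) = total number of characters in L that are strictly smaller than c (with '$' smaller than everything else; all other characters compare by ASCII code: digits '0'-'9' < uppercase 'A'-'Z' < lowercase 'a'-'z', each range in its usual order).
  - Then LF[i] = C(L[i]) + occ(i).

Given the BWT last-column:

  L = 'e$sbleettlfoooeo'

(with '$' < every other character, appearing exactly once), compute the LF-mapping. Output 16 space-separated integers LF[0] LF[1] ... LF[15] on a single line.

Char counts: '$':1, 'b':1, 'e':4, 'f':1, 'l':2, 'o':4, 's':1, 't':2
C (first-col start): C('$')=0, C('b')=1, C('e')=2, C('f')=6, C('l')=7, C('o')=9, C('s')=13, C('t')=14
L[0]='e': occ=0, LF[0]=C('e')+0=2+0=2
L[1]='$': occ=0, LF[1]=C('$')+0=0+0=0
L[2]='s': occ=0, LF[2]=C('s')+0=13+0=13
L[3]='b': occ=0, LF[3]=C('b')+0=1+0=1
L[4]='l': occ=0, LF[4]=C('l')+0=7+0=7
L[5]='e': occ=1, LF[5]=C('e')+1=2+1=3
L[6]='e': occ=2, LF[6]=C('e')+2=2+2=4
L[7]='t': occ=0, LF[7]=C('t')+0=14+0=14
L[8]='t': occ=1, LF[8]=C('t')+1=14+1=15
L[9]='l': occ=1, LF[9]=C('l')+1=7+1=8
L[10]='f': occ=0, LF[10]=C('f')+0=6+0=6
L[11]='o': occ=0, LF[11]=C('o')+0=9+0=9
L[12]='o': occ=1, LF[12]=C('o')+1=9+1=10
L[13]='o': occ=2, LF[13]=C('o')+2=9+2=11
L[14]='e': occ=3, LF[14]=C('e')+3=2+3=5
L[15]='o': occ=3, LF[15]=C('o')+3=9+3=12

Answer: 2 0 13 1 7 3 4 14 15 8 6 9 10 11 5 12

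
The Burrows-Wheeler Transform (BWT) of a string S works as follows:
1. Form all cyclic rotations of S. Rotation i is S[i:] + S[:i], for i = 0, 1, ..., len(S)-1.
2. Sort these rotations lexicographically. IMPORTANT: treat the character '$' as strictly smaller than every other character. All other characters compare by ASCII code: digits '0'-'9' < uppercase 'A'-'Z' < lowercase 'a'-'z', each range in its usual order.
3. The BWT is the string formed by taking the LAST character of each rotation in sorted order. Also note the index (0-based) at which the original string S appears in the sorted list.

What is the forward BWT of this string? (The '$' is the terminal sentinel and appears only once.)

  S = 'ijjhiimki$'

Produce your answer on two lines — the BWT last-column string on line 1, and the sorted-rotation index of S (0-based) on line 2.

Answer: ijkh$ijimi
4

Derivation:
All 10 rotations (rotation i = S[i:]+S[:i]):
  rot[0] = ijjhiimki$
  rot[1] = jjhiimki$i
  rot[2] = jhiimki$ij
  rot[3] = hiimki$ijj
  rot[4] = iimki$ijjh
  rot[5] = imki$ijjhi
  rot[6] = mki$ijjhii
  rot[7] = ki$ijjhiim
  rot[8] = i$ijjhiimk
  rot[9] = $ijjhiimki
Sorted (with $ < everything):
  sorted[0] = $ijjhiimki  (last char: 'i')
  sorted[1] = hiimki$ijj  (last char: 'j')
  sorted[2] = i$ijjhiimk  (last char: 'k')
  sorted[3] = iimki$ijjh  (last char: 'h')
  sorted[4] = ijjhiimki$  (last char: '$')
  sorted[5] = imki$ijjhi  (last char: 'i')
  sorted[6] = jhiimki$ij  (last char: 'j')
  sorted[7] = jjhiimki$i  (last char: 'i')
  sorted[8] = ki$ijjhiim  (last char: 'm')
  sorted[9] = mki$ijjhii  (last char: 'i')
Last column: ijkh$ijimi
Original string S is at sorted index 4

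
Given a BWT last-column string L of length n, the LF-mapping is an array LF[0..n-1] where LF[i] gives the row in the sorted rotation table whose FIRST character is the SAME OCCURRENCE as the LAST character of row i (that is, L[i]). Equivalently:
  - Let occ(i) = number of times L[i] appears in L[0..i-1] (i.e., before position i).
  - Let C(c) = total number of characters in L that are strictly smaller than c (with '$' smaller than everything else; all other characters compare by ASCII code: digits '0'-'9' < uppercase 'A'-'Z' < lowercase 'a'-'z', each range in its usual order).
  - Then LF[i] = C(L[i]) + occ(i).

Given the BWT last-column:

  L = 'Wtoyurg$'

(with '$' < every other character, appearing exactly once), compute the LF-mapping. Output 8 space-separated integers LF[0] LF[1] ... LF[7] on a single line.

Char counts: '$':1, 'W':1, 'g':1, 'o':1, 'r':1, 't':1, 'u':1, 'y':1
C (first-col start): C('$')=0, C('W')=1, C('g')=2, C('o')=3, C('r')=4, C('t')=5, C('u')=6, C('y')=7
L[0]='W': occ=0, LF[0]=C('W')+0=1+0=1
L[1]='t': occ=0, LF[1]=C('t')+0=5+0=5
L[2]='o': occ=0, LF[2]=C('o')+0=3+0=3
L[3]='y': occ=0, LF[3]=C('y')+0=7+0=7
L[4]='u': occ=0, LF[4]=C('u')+0=6+0=6
L[5]='r': occ=0, LF[5]=C('r')+0=4+0=4
L[6]='g': occ=0, LF[6]=C('g')+0=2+0=2
L[7]='$': occ=0, LF[7]=C('$')+0=0+0=0

Answer: 1 5 3 7 6 4 2 0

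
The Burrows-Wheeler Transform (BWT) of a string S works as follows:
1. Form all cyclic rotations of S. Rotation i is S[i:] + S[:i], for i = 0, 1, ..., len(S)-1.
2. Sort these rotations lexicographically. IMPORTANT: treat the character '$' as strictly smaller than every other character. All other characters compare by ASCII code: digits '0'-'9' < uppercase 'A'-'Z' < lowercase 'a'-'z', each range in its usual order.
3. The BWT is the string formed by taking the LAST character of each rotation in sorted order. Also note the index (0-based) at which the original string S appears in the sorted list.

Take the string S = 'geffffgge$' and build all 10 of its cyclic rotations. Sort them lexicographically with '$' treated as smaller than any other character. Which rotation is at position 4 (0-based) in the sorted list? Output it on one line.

All 10 rotations (rotation i = S[i:]+S[:i]):
  rot[0] = geffffgge$
  rot[1] = effffgge$g
  rot[2] = ffffgge$ge
  rot[3] = fffgge$gef
  rot[4] = ffgge$geff
  rot[5] = fgge$gefff
  rot[6] = gge$geffff
  rot[7] = ge$geffffg
  rot[8] = e$geffffgg
  rot[9] = $geffffgge
Sorted (with $ < everything):
  sorted[0] = $geffffgge
  sorted[1] = e$geffffgg
  sorted[2] = effffgge$g
  sorted[3] = ffffgge$ge
  sorted[4] = fffgge$gef
  sorted[5] = ffgge$geff
  sorted[6] = fgge$gefff
  sorted[7] = ge$geffffg
  sorted[8] = geffffgge$
  sorted[9] = gge$geffff
sorted[4] = fffgge$gef

Answer: fffgge$gef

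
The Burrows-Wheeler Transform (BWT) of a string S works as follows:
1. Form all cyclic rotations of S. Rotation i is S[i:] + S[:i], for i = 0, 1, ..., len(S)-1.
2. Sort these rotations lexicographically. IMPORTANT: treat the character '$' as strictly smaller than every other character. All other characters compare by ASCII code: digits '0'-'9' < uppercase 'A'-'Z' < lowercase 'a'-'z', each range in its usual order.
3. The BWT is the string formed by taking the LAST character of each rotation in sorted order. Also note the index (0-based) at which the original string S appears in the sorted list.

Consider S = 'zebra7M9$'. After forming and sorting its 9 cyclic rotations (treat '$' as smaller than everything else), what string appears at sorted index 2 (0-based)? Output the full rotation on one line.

Answer: 9$zebra7M

Derivation:
All 9 rotations (rotation i = S[i:]+S[:i]):
  rot[0] = zebra7M9$
  rot[1] = ebra7M9$z
  rot[2] = bra7M9$ze
  rot[3] = ra7M9$zeb
  rot[4] = a7M9$zebr
  rot[5] = 7M9$zebra
  rot[6] = M9$zebra7
  rot[7] = 9$zebra7M
  rot[8] = $zebra7M9
Sorted (with $ < everything):
  sorted[0] = $zebra7M9
  sorted[1] = 7M9$zebra
  sorted[2] = 9$zebra7M
  sorted[3] = M9$zebra7
  sorted[4] = a7M9$zebr
  sorted[5] = bra7M9$ze
  sorted[6] = ebra7M9$z
  sorted[7] = ra7M9$zeb
  sorted[8] = zebra7M9$
sorted[2] = 9$zebra7M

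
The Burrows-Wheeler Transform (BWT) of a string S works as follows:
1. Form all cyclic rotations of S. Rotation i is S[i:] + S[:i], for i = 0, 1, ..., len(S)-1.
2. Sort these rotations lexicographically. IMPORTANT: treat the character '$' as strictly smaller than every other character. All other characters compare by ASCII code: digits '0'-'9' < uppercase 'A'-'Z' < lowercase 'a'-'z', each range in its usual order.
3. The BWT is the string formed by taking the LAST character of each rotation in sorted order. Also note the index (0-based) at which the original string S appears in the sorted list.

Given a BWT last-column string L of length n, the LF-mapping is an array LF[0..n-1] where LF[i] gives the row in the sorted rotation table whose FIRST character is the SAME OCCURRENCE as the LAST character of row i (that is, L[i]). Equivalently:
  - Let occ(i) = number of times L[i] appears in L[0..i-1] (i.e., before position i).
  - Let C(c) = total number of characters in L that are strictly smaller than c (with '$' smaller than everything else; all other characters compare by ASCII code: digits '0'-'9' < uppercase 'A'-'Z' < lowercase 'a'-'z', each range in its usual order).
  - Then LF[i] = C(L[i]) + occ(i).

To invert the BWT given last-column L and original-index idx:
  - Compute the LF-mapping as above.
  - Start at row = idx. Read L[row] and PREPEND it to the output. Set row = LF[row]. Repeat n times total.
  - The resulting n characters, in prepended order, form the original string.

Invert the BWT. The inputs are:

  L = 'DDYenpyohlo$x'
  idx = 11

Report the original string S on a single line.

Answer: xylophoneYDD$

Derivation:
LF mapping: 1 2 3 4 7 10 12 8 5 6 9 0 11
Walk LF starting at row 11, prepending L[row]:
  step 1: row=11, L[11]='$', prepend. Next row=LF[11]=0
  step 2: row=0, L[0]='D', prepend. Next row=LF[0]=1
  step 3: row=1, L[1]='D', prepend. Next row=LF[1]=2
  step 4: row=2, L[2]='Y', prepend. Next row=LF[2]=3
  step 5: row=3, L[3]='e', prepend. Next row=LF[3]=4
  step 6: row=4, L[4]='n', prepend. Next row=LF[4]=7
  step 7: row=7, L[7]='o', prepend. Next row=LF[7]=8
  step 8: row=8, L[8]='h', prepend. Next row=LF[8]=5
  step 9: row=5, L[5]='p', prepend. Next row=LF[5]=10
  step 10: row=10, L[10]='o', prepend. Next row=LF[10]=9
  step 11: row=9, L[9]='l', prepend. Next row=LF[9]=6
  step 12: row=6, L[6]='y', prepend. Next row=LF[6]=12
  step 13: row=12, L[12]='x', prepend. Next row=LF[12]=11
Reversed output: xylophoneYDD$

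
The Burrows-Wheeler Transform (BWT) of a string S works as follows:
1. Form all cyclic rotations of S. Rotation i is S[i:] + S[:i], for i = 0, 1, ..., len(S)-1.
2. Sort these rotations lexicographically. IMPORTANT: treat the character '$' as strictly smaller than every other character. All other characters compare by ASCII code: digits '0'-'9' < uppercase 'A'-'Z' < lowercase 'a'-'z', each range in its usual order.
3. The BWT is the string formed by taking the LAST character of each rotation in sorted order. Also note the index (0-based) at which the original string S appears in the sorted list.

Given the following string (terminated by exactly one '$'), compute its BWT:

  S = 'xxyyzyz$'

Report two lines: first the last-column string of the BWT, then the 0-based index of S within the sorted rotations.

Answer: z$xxzyyy
1

Derivation:
All 8 rotations (rotation i = S[i:]+S[:i]):
  rot[0] = xxyyzyz$
  rot[1] = xyyzyz$x
  rot[2] = yyzyz$xx
  rot[3] = yzyz$xxy
  rot[4] = zyz$xxyy
  rot[5] = yz$xxyyz
  rot[6] = z$xxyyzy
  rot[7] = $xxyyzyz
Sorted (with $ < everything):
  sorted[0] = $xxyyzyz  (last char: 'z')
  sorted[1] = xxyyzyz$  (last char: '$')
  sorted[2] = xyyzyz$x  (last char: 'x')
  sorted[3] = yyzyz$xx  (last char: 'x')
  sorted[4] = yz$xxyyz  (last char: 'z')
  sorted[5] = yzyz$xxy  (last char: 'y')
  sorted[6] = z$xxyyzy  (last char: 'y')
  sorted[7] = zyz$xxyy  (last char: 'y')
Last column: z$xxzyyy
Original string S is at sorted index 1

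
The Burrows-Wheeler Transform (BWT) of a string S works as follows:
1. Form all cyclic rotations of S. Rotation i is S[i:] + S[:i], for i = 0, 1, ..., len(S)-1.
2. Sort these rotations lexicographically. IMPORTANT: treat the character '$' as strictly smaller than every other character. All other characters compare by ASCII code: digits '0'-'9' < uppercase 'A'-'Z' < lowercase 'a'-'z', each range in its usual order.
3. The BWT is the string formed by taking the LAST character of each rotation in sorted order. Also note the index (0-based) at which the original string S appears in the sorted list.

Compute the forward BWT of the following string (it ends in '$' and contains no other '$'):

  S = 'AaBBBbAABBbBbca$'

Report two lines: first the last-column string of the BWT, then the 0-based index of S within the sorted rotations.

Answer: abA$aBABBbcABBBb
3

Derivation:
All 16 rotations (rotation i = S[i:]+S[:i]):
  rot[0] = AaBBBbAABBbBbca$
  rot[1] = aBBBbAABBbBbca$A
  rot[2] = BBBbAABBbBbca$Aa
  rot[3] = BBbAABBbBbca$AaB
  rot[4] = BbAABBbBbca$AaBB
  rot[5] = bAABBbBbca$AaBBB
  rot[6] = AABBbBbca$AaBBBb
  rot[7] = ABBbBbca$AaBBBbA
  rot[8] = BBbBbca$AaBBBbAA
  rot[9] = BbBbca$AaBBBbAAB
  rot[10] = bBbca$AaBBBbAABB
  rot[11] = Bbca$AaBBBbAABBb
  rot[12] = bca$AaBBBbAABBbB
  rot[13] = ca$AaBBBbAABBbBb
  rot[14] = a$AaBBBbAABBbBbc
  rot[15] = $AaBBBbAABBbBbca
Sorted (with $ < everything):
  sorted[0] = $AaBBBbAABBbBbca  (last char: 'a')
  sorted[1] = AABBbBbca$AaBBBb  (last char: 'b')
  sorted[2] = ABBbBbca$AaBBBbA  (last char: 'A')
  sorted[3] = AaBBBbAABBbBbca$  (last char: '$')
  sorted[4] = BBBbAABBbBbca$Aa  (last char: 'a')
  sorted[5] = BBbAABBbBbca$AaB  (last char: 'B')
  sorted[6] = BBbBbca$AaBBBbAA  (last char: 'A')
  sorted[7] = BbAABBbBbca$AaBB  (last char: 'B')
  sorted[8] = BbBbca$AaBBBbAAB  (last char: 'B')
  sorted[9] = Bbca$AaBBBbAABBb  (last char: 'b')
  sorted[10] = a$AaBBBbAABBbBbc  (last char: 'c')
  sorted[11] = aBBBbAABBbBbca$A  (last char: 'A')
  sorted[12] = bAABBbBbca$AaBBB  (last char: 'B')
  sorted[13] = bBbca$AaBBBbAABB  (last char: 'B')
  sorted[14] = bca$AaBBBbAABBbB  (last char: 'B')
  sorted[15] = ca$AaBBBbAABBbBb  (last char: 'b')
Last column: abA$aBABBbcABBBb
Original string S is at sorted index 3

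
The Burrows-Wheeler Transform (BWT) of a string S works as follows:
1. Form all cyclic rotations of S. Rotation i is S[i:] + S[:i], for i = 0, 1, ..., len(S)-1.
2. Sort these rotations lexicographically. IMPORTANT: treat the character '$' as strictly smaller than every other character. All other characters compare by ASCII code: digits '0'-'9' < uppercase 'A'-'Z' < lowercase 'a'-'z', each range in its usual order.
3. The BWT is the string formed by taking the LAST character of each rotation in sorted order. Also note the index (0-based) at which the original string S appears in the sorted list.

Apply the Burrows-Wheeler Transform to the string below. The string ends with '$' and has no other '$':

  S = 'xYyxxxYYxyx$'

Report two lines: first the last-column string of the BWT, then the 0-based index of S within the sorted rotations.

Answer: xxYxyx$xyYxY
6

Derivation:
All 12 rotations (rotation i = S[i:]+S[:i]):
  rot[0] = xYyxxxYYxyx$
  rot[1] = YyxxxYYxyx$x
  rot[2] = yxxxYYxyx$xY
  rot[3] = xxxYYxyx$xYy
  rot[4] = xxYYxyx$xYyx
  rot[5] = xYYxyx$xYyxx
  rot[6] = YYxyx$xYyxxx
  rot[7] = Yxyx$xYyxxxY
  rot[8] = xyx$xYyxxxYY
  rot[9] = yx$xYyxxxYYx
  rot[10] = x$xYyxxxYYxy
  rot[11] = $xYyxxxYYxyx
Sorted (with $ < everything):
  sorted[0] = $xYyxxxYYxyx  (last char: 'x')
  sorted[1] = YYxyx$xYyxxx  (last char: 'x')
  sorted[2] = Yxyx$xYyxxxY  (last char: 'Y')
  sorted[3] = YyxxxYYxyx$x  (last char: 'x')
  sorted[4] = x$xYyxxxYYxy  (last char: 'y')
  sorted[5] = xYYxyx$xYyxx  (last char: 'x')
  sorted[6] = xYyxxxYYxyx$  (last char: '$')
  sorted[7] = xxYYxyx$xYyx  (last char: 'x')
  sorted[8] = xxxYYxyx$xYy  (last char: 'y')
  sorted[9] = xyx$xYyxxxYY  (last char: 'Y')
  sorted[10] = yx$xYyxxxYYx  (last char: 'x')
  sorted[11] = yxxxYYxyx$xY  (last char: 'Y')
Last column: xxYxyx$xyYxY
Original string S is at sorted index 6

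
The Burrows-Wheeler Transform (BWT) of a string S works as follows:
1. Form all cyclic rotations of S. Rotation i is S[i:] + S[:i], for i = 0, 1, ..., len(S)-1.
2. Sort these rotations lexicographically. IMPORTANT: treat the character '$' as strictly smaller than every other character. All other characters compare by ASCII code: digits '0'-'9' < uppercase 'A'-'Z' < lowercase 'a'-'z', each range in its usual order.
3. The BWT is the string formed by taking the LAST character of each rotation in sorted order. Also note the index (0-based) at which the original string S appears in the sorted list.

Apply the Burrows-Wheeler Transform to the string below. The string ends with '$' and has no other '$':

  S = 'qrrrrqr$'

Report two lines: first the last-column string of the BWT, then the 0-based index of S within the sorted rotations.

Answer: rr$qrrrq
2

Derivation:
All 8 rotations (rotation i = S[i:]+S[:i]):
  rot[0] = qrrrrqr$
  rot[1] = rrrrqr$q
  rot[2] = rrrqr$qr
  rot[3] = rrqr$qrr
  rot[4] = rqr$qrrr
  rot[5] = qr$qrrrr
  rot[6] = r$qrrrrq
  rot[7] = $qrrrrqr
Sorted (with $ < everything):
  sorted[0] = $qrrrrqr  (last char: 'r')
  sorted[1] = qr$qrrrr  (last char: 'r')
  sorted[2] = qrrrrqr$  (last char: '$')
  sorted[3] = r$qrrrrq  (last char: 'q')
  sorted[4] = rqr$qrrr  (last char: 'r')
  sorted[5] = rrqr$qrr  (last char: 'r')
  sorted[6] = rrrqr$qr  (last char: 'r')
  sorted[7] = rrrrqr$q  (last char: 'q')
Last column: rr$qrrrq
Original string S is at sorted index 2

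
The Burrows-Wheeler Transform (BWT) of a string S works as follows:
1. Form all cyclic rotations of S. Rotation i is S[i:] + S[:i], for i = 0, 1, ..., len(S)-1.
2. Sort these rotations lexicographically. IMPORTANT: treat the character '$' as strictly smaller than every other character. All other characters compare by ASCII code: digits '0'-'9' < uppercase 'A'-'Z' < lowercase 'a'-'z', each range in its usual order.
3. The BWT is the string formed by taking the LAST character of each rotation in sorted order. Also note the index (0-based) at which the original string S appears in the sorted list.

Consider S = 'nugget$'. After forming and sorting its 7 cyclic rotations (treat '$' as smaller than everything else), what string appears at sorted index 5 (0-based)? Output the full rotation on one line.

All 7 rotations (rotation i = S[i:]+S[:i]):
  rot[0] = nugget$
  rot[1] = ugget$n
  rot[2] = gget$nu
  rot[3] = get$nug
  rot[4] = et$nugg
  rot[5] = t$nugge
  rot[6] = $nugget
Sorted (with $ < everything):
  sorted[0] = $nugget
  sorted[1] = et$nugg
  sorted[2] = get$nug
  sorted[3] = gget$nu
  sorted[4] = nugget$
  sorted[5] = t$nugge
  sorted[6] = ugget$n
sorted[5] = t$nugge

Answer: t$nugge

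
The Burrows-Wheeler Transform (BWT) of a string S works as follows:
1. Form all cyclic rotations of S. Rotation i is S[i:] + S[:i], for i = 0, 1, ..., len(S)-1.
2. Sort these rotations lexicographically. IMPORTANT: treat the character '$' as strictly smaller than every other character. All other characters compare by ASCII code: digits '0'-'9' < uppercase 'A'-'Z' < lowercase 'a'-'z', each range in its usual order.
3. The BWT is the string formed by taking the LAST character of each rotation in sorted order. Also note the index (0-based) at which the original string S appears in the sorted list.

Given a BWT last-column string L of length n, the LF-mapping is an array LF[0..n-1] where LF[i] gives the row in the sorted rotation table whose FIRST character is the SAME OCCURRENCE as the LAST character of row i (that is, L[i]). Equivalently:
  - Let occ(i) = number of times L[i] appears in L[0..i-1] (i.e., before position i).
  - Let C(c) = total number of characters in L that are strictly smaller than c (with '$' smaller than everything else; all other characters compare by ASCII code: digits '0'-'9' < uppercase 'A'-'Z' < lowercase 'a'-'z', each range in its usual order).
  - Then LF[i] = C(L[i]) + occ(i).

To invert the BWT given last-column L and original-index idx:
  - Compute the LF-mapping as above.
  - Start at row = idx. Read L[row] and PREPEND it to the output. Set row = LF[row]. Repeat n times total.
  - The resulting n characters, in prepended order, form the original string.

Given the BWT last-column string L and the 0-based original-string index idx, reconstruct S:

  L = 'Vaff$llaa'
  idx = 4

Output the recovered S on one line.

Answer: alfalfaV$

Derivation:
LF mapping: 1 2 5 6 0 7 8 3 4
Walk LF starting at row 4, prepending L[row]:
  step 1: row=4, L[4]='$', prepend. Next row=LF[4]=0
  step 2: row=0, L[0]='V', prepend. Next row=LF[0]=1
  step 3: row=1, L[1]='a', prepend. Next row=LF[1]=2
  step 4: row=2, L[2]='f', prepend. Next row=LF[2]=5
  step 5: row=5, L[5]='l', prepend. Next row=LF[5]=7
  step 6: row=7, L[7]='a', prepend. Next row=LF[7]=3
  step 7: row=3, L[3]='f', prepend. Next row=LF[3]=6
  step 8: row=6, L[6]='l', prepend. Next row=LF[6]=8
  step 9: row=8, L[8]='a', prepend. Next row=LF[8]=4
Reversed output: alfalfaV$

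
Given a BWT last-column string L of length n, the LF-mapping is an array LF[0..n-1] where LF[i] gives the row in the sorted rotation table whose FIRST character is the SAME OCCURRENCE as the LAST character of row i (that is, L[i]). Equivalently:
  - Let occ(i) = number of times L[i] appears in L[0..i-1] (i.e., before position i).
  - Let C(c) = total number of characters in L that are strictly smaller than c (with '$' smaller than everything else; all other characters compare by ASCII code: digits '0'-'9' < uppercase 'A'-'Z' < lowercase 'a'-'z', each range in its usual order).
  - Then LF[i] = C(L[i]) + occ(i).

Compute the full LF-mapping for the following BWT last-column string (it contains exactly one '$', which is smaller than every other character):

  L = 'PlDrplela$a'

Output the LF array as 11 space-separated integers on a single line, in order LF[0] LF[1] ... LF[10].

Char counts: '$':1, 'D':1, 'P':1, 'a':2, 'e':1, 'l':3, 'p':1, 'r':1
C (first-col start): C('$')=0, C('D')=1, C('P')=2, C('a')=3, C('e')=5, C('l')=6, C('p')=9, C('r')=10
L[0]='P': occ=0, LF[0]=C('P')+0=2+0=2
L[1]='l': occ=0, LF[1]=C('l')+0=6+0=6
L[2]='D': occ=0, LF[2]=C('D')+0=1+0=1
L[3]='r': occ=0, LF[3]=C('r')+0=10+0=10
L[4]='p': occ=0, LF[4]=C('p')+0=9+0=9
L[5]='l': occ=1, LF[5]=C('l')+1=6+1=7
L[6]='e': occ=0, LF[6]=C('e')+0=5+0=5
L[7]='l': occ=2, LF[7]=C('l')+2=6+2=8
L[8]='a': occ=0, LF[8]=C('a')+0=3+0=3
L[9]='$': occ=0, LF[9]=C('$')+0=0+0=0
L[10]='a': occ=1, LF[10]=C('a')+1=3+1=4

Answer: 2 6 1 10 9 7 5 8 3 0 4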